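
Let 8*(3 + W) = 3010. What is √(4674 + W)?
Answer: √20189/2 ≈ 71.044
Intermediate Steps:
W = 1493/4 (W = -3 + (⅛)*3010 = -3 + 1505/4 = 1493/4 ≈ 373.25)
√(4674 + W) = √(4674 + 1493/4) = √(20189/4) = √20189/2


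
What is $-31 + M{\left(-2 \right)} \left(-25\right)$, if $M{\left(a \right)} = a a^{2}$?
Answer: $169$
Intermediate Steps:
$M{\left(a \right)} = a^{3}$
$-31 + M{\left(-2 \right)} \left(-25\right) = -31 + \left(-2\right)^{3} \left(-25\right) = -31 - -200 = -31 + 200 = 169$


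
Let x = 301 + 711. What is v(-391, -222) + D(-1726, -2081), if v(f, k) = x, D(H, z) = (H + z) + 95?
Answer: -2700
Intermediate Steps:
x = 1012
D(H, z) = 95 + H + z
v(f, k) = 1012
v(-391, -222) + D(-1726, -2081) = 1012 + (95 - 1726 - 2081) = 1012 - 3712 = -2700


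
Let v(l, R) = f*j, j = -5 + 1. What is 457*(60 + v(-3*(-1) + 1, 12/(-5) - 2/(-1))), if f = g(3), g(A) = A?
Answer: 21936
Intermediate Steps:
f = 3
j = -4
v(l, R) = -12 (v(l, R) = 3*(-4) = -12)
457*(60 + v(-3*(-1) + 1, 12/(-5) - 2/(-1))) = 457*(60 - 12) = 457*48 = 21936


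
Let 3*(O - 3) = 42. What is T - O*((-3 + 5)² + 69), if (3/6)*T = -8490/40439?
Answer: -50201779/40439 ≈ -1241.4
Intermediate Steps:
O = 17 (O = 3 + (⅓)*42 = 3 + 14 = 17)
T = -16980/40439 (T = 2*(-8490/40439) = -16980/40439 ≈ -0.41989)
T - O*((-3 + 5)² + 69) = -16980/40439 - 17*((-3 + 5)² + 69) = -16980/40439 - 17*(2² + 69) = -16980/40439 - 17*(4 + 69) = -16980/40439 - 17*73 = -16980/40439 - 1*1241 = -16980/40439 - 1241 = -50201779/40439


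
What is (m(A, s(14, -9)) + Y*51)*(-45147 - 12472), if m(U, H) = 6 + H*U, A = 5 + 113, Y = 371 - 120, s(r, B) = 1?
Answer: -744725575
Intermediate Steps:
Y = 251
A = 118
(m(A, s(14, -9)) + Y*51)*(-45147 - 12472) = ((6 + 1*118) + 251*51)*(-45147 - 12472) = ((6 + 118) + 12801)*(-57619) = (124 + 12801)*(-57619) = 12925*(-57619) = -744725575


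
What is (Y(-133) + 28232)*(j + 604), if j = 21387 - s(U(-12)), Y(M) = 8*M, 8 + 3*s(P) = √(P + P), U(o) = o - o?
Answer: 597523936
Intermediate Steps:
U(o) = 0
s(P) = -8/3 + √2*√P/3 (s(P) = -8/3 + √(P + P)/3 = -8/3 + √(2*P)/3 = -8/3 + (√2*√P)/3 = -8/3 + √2*√P/3)
j = 64169/3 (j = 21387 - (-8/3 + √2*√0/3) = 21387 - (-8/3 + (⅓)*√2*0) = 21387 - (-8/3 + 0) = 21387 - 1*(-8/3) = 21387 + 8/3 = 64169/3 ≈ 21390.)
(Y(-133) + 28232)*(j + 604) = (8*(-133) + 28232)*(64169/3 + 604) = (-1064 + 28232)*(65981/3) = 27168*(65981/3) = 597523936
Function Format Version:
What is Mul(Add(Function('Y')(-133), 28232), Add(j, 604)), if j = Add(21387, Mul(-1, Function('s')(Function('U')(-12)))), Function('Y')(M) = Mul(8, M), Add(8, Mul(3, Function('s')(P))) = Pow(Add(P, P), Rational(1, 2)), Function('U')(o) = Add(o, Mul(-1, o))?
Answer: 597523936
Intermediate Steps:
Function('U')(o) = 0
Function('s')(P) = Add(Rational(-8, 3), Mul(Rational(1, 3), Pow(2, Rational(1, 2)), Pow(P, Rational(1, 2)))) (Function('s')(P) = Add(Rational(-8, 3), Mul(Rational(1, 3), Pow(Add(P, P), Rational(1, 2)))) = Add(Rational(-8, 3), Mul(Rational(1, 3), Pow(Mul(2, P), Rational(1, 2)))) = Add(Rational(-8, 3), Mul(Rational(1, 3), Mul(Pow(2, Rational(1, 2)), Pow(P, Rational(1, 2))))) = Add(Rational(-8, 3), Mul(Rational(1, 3), Pow(2, Rational(1, 2)), Pow(P, Rational(1, 2)))))
j = Rational(64169, 3) (j = Add(21387, Mul(-1, Add(Rational(-8, 3), Mul(Rational(1, 3), Pow(2, Rational(1, 2)), Pow(0, Rational(1, 2)))))) = Add(21387, Mul(-1, Add(Rational(-8, 3), Mul(Rational(1, 3), Pow(2, Rational(1, 2)), 0)))) = Add(21387, Mul(-1, Add(Rational(-8, 3), 0))) = Add(21387, Mul(-1, Rational(-8, 3))) = Add(21387, Rational(8, 3)) = Rational(64169, 3) ≈ 21390.)
Mul(Add(Function('Y')(-133), 28232), Add(j, 604)) = Mul(Add(Mul(8, -133), 28232), Add(Rational(64169, 3), 604)) = Mul(Add(-1064, 28232), Rational(65981, 3)) = Mul(27168, Rational(65981, 3)) = 597523936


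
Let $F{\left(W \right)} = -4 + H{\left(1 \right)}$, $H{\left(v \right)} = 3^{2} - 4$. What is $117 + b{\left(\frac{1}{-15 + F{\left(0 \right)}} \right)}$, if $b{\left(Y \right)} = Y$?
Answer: $\frac{1637}{14} \approx 116.93$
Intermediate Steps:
$H{\left(v \right)} = 5$ ($H{\left(v \right)} = 9 - 4 = 5$)
$F{\left(W \right)} = 1$ ($F{\left(W \right)} = -4 + 5 = 1$)
$117 + b{\left(\frac{1}{-15 + F{\left(0 \right)}} \right)} = 117 + \frac{1}{-15 + 1} = 117 + \frac{1}{-14} = 117 - \frac{1}{14} = \frac{1637}{14}$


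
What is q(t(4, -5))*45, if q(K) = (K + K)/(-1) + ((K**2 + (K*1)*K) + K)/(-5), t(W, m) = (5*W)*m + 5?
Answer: -153045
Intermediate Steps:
t(W, m) = 5 + 5*W*m (t(W, m) = 5*W*m + 5 = 5 + 5*W*m)
q(K) = -11*K/5 - 2*K**2/5 (q(K) = (2*K)*(-1) + ((K**2 + K*K) + K)*(-1/5) = -2*K + ((K**2 + K**2) + K)*(-1/5) = -2*K + (2*K**2 + K)*(-1/5) = -2*K + (K + 2*K**2)*(-1/5) = -2*K + (-2*K**2/5 - K/5) = -11*K/5 - 2*K**2/5)
q(t(4, -5))*45 = -(5 + 5*4*(-5))*(11 + 2*(5 + 5*4*(-5)))/5*45 = -(5 - 100)*(11 + 2*(5 - 100))/5*45 = -1/5*(-95)*(11 + 2*(-95))*45 = -1/5*(-95)*(11 - 190)*45 = -1/5*(-95)*(-179)*45 = -3401*45 = -153045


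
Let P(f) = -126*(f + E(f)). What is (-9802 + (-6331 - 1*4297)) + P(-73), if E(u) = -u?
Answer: -20430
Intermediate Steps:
P(f) = 0 (P(f) = -126*(f - f) = -126*0 = 0)
(-9802 + (-6331 - 1*4297)) + P(-73) = (-9802 + (-6331 - 1*4297)) + 0 = (-9802 + (-6331 - 4297)) + 0 = (-9802 - 10628) + 0 = -20430 + 0 = -20430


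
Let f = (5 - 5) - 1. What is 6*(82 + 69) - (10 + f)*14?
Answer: 780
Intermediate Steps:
f = -1 (f = 0 - 1 = -1)
6*(82 + 69) - (10 + f)*14 = 6*(82 + 69) - (10 - 1)*14 = 6*151 - 9*14 = 906 - 1*126 = 906 - 126 = 780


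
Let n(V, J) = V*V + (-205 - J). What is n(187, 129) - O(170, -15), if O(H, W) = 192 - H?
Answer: 34613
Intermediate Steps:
n(V, J) = -205 + V² - J (n(V, J) = V² + (-205 - J) = -205 + V² - J)
n(187, 129) - O(170, -15) = (-205 + 187² - 1*129) - (192 - 1*170) = (-205 + 34969 - 129) - (192 - 170) = 34635 - 1*22 = 34635 - 22 = 34613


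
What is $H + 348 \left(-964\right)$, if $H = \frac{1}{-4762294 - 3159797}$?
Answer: $- \frac{2657639711953}{7922091} \approx -3.3547 \cdot 10^{5}$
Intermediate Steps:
$H = - \frac{1}{7922091}$ ($H = \frac{1}{-7922091} = - \frac{1}{7922091} \approx -1.2623 \cdot 10^{-7}$)
$H + 348 \left(-964\right) = - \frac{1}{7922091} + 348 \left(-964\right) = - \frac{1}{7922091} - 335472 = - \frac{2657639711953}{7922091}$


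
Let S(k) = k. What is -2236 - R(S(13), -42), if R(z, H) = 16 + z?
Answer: -2265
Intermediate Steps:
-2236 - R(S(13), -42) = -2236 - (16 + 13) = -2236 - 1*29 = -2236 - 29 = -2265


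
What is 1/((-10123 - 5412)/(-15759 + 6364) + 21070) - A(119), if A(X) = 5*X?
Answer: -23558212136/39593637 ≈ -595.00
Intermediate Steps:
1/((-10123 - 5412)/(-15759 + 6364) + 21070) - A(119) = 1/((-10123 - 5412)/(-15759 + 6364) + 21070) - 5*119 = 1/(-15535/(-9395) + 21070) - 1*595 = 1/(-15535*(-1/9395) + 21070) - 595 = 1/(3107/1879 + 21070) - 595 = 1/(39593637/1879) - 595 = 1879/39593637 - 595 = -23558212136/39593637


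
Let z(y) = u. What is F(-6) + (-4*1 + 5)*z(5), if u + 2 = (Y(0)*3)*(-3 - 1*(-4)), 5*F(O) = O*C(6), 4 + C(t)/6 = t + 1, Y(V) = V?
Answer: -118/5 ≈ -23.600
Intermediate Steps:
C(t) = -18 + 6*t (C(t) = -24 + 6*(t + 1) = -24 + 6*(1 + t) = -24 + (6 + 6*t) = -18 + 6*t)
F(O) = 18*O/5 (F(O) = (O*(-18 + 6*6))/5 = (O*(-18 + 36))/5 = (O*18)/5 = (18*O)/5 = 18*O/5)
u = -2 (u = -2 + (0*3)*(-3 - 1*(-4)) = -2 + 0*(-3 + 4) = -2 + 0*1 = -2 + 0 = -2)
z(y) = -2
F(-6) + (-4*1 + 5)*z(5) = (18/5)*(-6) + (-4*1 + 5)*(-2) = -108/5 + (-4 + 5)*(-2) = -108/5 + 1*(-2) = -108/5 - 2 = -118/5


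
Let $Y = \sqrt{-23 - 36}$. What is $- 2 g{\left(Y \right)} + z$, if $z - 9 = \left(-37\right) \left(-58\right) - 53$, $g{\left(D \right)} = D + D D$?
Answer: $2220 - 2 i \sqrt{59} \approx 2220.0 - 15.362 i$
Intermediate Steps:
$Y = i \sqrt{59}$ ($Y = \sqrt{-59} = i \sqrt{59} \approx 7.6811 i$)
$g{\left(D \right)} = D + D^{2}$
$z = 2102$ ($z = 9 - -2093 = 9 + \left(2146 - 53\right) = 9 + 2093 = 2102$)
$- 2 g{\left(Y \right)} + z = - 2 i \sqrt{59} \left(1 + i \sqrt{59}\right) + 2102 = 2102 - 2 i \sqrt{59} \left(1 + i \sqrt{59}\right)$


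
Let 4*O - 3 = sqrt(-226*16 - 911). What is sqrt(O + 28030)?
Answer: sqrt(112123 + 3*I*sqrt(503))/2 ≈ 167.42 + 0.050234*I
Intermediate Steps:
O = 3/4 + 3*I*sqrt(503)/4 (O = 3/4 + sqrt(-226*16 - 911)/4 = 3/4 + sqrt(-3616 - 911)/4 = 3/4 + sqrt(-4527)/4 = 3/4 + (3*I*sqrt(503))/4 = 3/4 + 3*I*sqrt(503)/4 ≈ 0.75 + 16.821*I)
sqrt(O + 28030) = sqrt((3/4 + 3*I*sqrt(503)/4) + 28030) = sqrt(112123/4 + 3*I*sqrt(503)/4)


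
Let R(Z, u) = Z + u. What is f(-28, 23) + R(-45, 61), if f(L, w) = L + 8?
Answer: -4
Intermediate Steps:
f(L, w) = 8 + L
f(-28, 23) + R(-45, 61) = (8 - 28) + (-45 + 61) = -20 + 16 = -4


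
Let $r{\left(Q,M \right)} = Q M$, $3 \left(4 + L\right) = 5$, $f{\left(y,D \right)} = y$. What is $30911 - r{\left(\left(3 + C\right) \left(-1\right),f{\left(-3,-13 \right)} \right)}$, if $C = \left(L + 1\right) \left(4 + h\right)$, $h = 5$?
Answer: $30938$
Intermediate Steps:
$L = - \frac{7}{3}$ ($L = -4 + \frac{1}{3} \cdot 5 = -4 + \frac{5}{3} = - \frac{7}{3} \approx -2.3333$)
$C = -12$ ($C = \left(- \frac{7}{3} + 1\right) \left(4 + 5\right) = \left(- \frac{4}{3}\right) 9 = -12$)
$r{\left(Q,M \right)} = M Q$
$30911 - r{\left(\left(3 + C\right) \left(-1\right),f{\left(-3,-13 \right)} \right)} = 30911 - - 3 \left(3 - 12\right) \left(-1\right) = 30911 - - 3 \left(\left(-9\right) \left(-1\right)\right) = 30911 - \left(-3\right) 9 = 30911 - -27 = 30911 + 27 = 30938$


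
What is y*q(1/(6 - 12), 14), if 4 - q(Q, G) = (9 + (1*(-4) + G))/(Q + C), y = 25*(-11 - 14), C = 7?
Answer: -31250/41 ≈ -762.20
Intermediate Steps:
y = -625 (y = 25*(-25) = -625)
q(Q, G) = 4 - (5 + G)/(7 + Q) (q(Q, G) = 4 - (9 + (1*(-4) + G))/(Q + 7) = 4 - (9 + (-4 + G))/(7 + Q) = 4 - (5 + G)/(7 + Q))
y*q(1/(6 - 12), 14) = -625*(23 - 1*14 + 4/(6 - 12))/(7 + 1/(6 - 12)) = -625*(23 - 14 + 4/(-6))/(7 + 1/(-6)) = -625*(23 - 14 + 4*(-⅙))/(7 - ⅙) = -625*(23 - 14 - ⅔)/41/6 = -3750*25/(41*3) = -625*50/41 = -31250/41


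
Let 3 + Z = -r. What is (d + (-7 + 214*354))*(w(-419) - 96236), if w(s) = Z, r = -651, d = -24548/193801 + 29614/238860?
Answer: -83795310328476531578/11572826715 ≈ -7.2407e+9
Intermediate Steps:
d = -62156233/23145653430 (d = -24548*1/193801 + 29614*(1/238860) = -24548/193801 + 14807/119430 = -62156233/23145653430 ≈ -0.0026854)
Z = 648 (Z = -3 - 1*(-651) = -3 + 651 = 648)
w(s) = 648
(d + (-7 + 214*354))*(w(-419) - 96236) = (-62156233/23145653430 + (-7 + 214*354))*(648 - 96236) = (-62156233/23145653430 + (-7 + 75756))*(-95588) = (-62156233/23145653430 + 75749)*(-95588) = (1753260039512837/23145653430)*(-95588) = -83795310328476531578/11572826715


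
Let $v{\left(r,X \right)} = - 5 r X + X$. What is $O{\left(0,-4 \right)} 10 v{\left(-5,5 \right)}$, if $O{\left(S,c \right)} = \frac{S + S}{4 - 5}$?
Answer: $0$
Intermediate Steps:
$v{\left(r,X \right)} = X - 5 X r$ ($v{\left(r,X \right)} = - 5 X r + X = X - 5 X r$)
$O{\left(S,c \right)} = - 2 S$ ($O{\left(S,c \right)} = \frac{2 S}{-1} = 2 S \left(-1\right) = - 2 S$)
$O{\left(0,-4 \right)} 10 v{\left(-5,5 \right)} = \left(-2\right) 0 \cdot 10 \cdot 5 \left(1 - -25\right) = 0 \cdot 10 \cdot 5 \left(1 + 25\right) = 0 \cdot 5 \cdot 26 = 0 \cdot 130 = 0$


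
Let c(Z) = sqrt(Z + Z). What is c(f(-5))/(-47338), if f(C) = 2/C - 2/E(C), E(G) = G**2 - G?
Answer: -I*sqrt(210)/710070 ≈ -2.0408e-5*I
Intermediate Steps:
f(C) = 2/C - 2/(C*(-1 + C)) (f(C) = 2/C - 2*1/(C*(-1 + C)) = 2/C - 2/(C*(-1 + C)))
c(Z) = sqrt(2)*sqrt(Z) (c(Z) = sqrt(2*Z) = sqrt(2)*sqrt(Z))
c(f(-5))/(-47338) = (sqrt(2)*sqrt(2*(-2 - 5)/(-5*(-1 - 5))))/(-47338) = (sqrt(2)*sqrt(2*(-1/5)*(-7)/(-6)))*(-1/47338) = (sqrt(2)*sqrt(2*(-1/5)*(-1/6)*(-7)))*(-1/47338) = (sqrt(2)*sqrt(-7/15))*(-1/47338) = (sqrt(2)*(I*sqrt(105)/15))*(-1/47338) = (I*sqrt(210)/15)*(-1/47338) = -I*sqrt(210)/710070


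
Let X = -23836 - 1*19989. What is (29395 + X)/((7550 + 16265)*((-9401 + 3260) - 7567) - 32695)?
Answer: 2886/65297743 ≈ 4.4198e-5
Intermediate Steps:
X = -43825 (X = -23836 - 19989 = -43825)
(29395 + X)/((7550 + 16265)*((-9401 + 3260) - 7567) - 32695) = (29395 - 43825)/((7550 + 16265)*((-9401 + 3260) - 7567) - 32695) = -14430/(23815*(-6141 - 7567) - 32695) = -14430/(23815*(-13708) - 32695) = -14430/(-326456020 - 32695) = -14430/(-326488715) = -14430*(-1/326488715) = 2886/65297743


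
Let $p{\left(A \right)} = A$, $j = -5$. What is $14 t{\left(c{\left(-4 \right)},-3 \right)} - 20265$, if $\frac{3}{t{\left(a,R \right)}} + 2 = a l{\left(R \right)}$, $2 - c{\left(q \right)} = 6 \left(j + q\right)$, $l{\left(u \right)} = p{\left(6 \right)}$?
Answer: $- \frac{3384234}{167} \approx -20265.0$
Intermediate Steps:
$l{\left(u \right)} = 6$
$c{\left(q \right)} = 32 - 6 q$ ($c{\left(q \right)} = 2 - 6 \left(-5 + q\right) = 2 - \left(-30 + 6 q\right) = 32 - 6 q$)
$t{\left(a,R \right)} = \frac{3}{-2 + 6 a}$ ($t{\left(a,R \right)} = \frac{3}{-2 + a 6} = \frac{3}{-2 + 6 a}$)
$14 t{\left(c{\left(-4 \right)},-3 \right)} - 20265 = 14 \frac{3}{2 \left(-1 + 3 \left(32 - -24\right)\right)} - 20265 = 14 \frac{3}{2 \left(-1 + 3 \left(32 + 24\right)\right)} - 20265 = 14 \frac{3}{2 \left(-1 + 3 \cdot 56\right)} - 20265 = 14 \frac{3}{2 \left(-1 + 168\right)} - 20265 = 14 \frac{3}{2 \cdot 167} - 20265 = 14 \cdot \frac{3}{2} \cdot \frac{1}{167} - 20265 = 14 \cdot \frac{3}{334} - 20265 = \frac{21}{167} - 20265 = - \frac{3384234}{167}$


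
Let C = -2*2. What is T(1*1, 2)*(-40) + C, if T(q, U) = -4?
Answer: 156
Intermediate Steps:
C = -4
T(1*1, 2)*(-40) + C = -4*(-40) - 4 = 160 - 4 = 156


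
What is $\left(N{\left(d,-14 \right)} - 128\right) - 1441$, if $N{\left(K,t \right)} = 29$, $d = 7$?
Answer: $-1540$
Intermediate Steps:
$\left(N{\left(d,-14 \right)} - 128\right) - 1441 = \left(29 - 128\right) - 1441 = -99 - 1441 = -1540$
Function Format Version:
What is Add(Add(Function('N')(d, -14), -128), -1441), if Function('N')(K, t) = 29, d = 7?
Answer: -1540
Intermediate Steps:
Add(Add(Function('N')(d, -14), -128), -1441) = Add(Add(29, -128), -1441) = Add(-99, -1441) = -1540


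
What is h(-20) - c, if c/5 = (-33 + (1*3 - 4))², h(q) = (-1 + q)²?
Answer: -5339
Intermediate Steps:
c = 5780 (c = 5*(-33 + (1*3 - 4))² = 5*(-33 + (3 - 4))² = 5*(-33 - 1)² = 5*(-34)² = 5*1156 = 5780)
h(-20) - c = (-1 - 20)² - 1*5780 = (-21)² - 5780 = 441 - 5780 = -5339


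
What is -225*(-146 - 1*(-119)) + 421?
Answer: 6496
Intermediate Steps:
-225*(-146 - 1*(-119)) + 421 = -225*(-146 + 119) + 421 = -225*(-27) + 421 = 6075 + 421 = 6496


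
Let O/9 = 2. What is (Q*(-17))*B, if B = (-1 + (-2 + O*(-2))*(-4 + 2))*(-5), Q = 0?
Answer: 0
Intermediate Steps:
O = 18 (O = 9*2 = 18)
B = -375 (B = (-1 + (-2 + 18*(-2))*(-4 + 2))*(-5) = (-1 + (-2 - 36)*(-2))*(-5) = (-1 - 38*(-2))*(-5) = (-1 + 76)*(-5) = 75*(-5) = -375)
(Q*(-17))*B = (0*(-17))*(-375) = 0*(-375) = 0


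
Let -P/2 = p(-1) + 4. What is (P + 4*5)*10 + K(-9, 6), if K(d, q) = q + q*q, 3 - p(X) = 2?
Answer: 142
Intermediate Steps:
p(X) = 1 (p(X) = 3 - 1*2 = 3 - 2 = 1)
K(d, q) = q + q²
P = -10 (P = -2*(1 + 4) = -2*5 = -10)
(P + 4*5)*10 + K(-9, 6) = (-10 + 4*5)*10 + 6*(1 + 6) = (-10 + 20)*10 + 6*7 = 10*10 + 42 = 100 + 42 = 142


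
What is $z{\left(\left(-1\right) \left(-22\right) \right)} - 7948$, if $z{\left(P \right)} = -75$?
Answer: $-8023$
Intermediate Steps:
$z{\left(\left(-1\right) \left(-22\right) \right)} - 7948 = -75 - 7948 = -8023$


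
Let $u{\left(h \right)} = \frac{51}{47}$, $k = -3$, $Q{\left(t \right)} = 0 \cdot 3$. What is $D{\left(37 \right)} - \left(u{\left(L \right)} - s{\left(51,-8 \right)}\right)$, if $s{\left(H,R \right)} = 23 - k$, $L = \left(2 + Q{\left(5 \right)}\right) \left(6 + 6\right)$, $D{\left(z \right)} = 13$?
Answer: $\frac{1782}{47} \approx 37.915$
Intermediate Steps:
$Q{\left(t \right)} = 0$
$L = 24$ ($L = \left(2 + 0\right) \left(6 + 6\right) = 2 \cdot 12 = 24$)
$u{\left(h \right)} = \frac{51}{47}$ ($u{\left(h \right)} = 51 \cdot \frac{1}{47} = \frac{51}{47}$)
$s{\left(H,R \right)} = 26$ ($s{\left(H,R \right)} = 23 - -3 = 23 + 3 = 26$)
$D{\left(37 \right)} - \left(u{\left(L \right)} - s{\left(51,-8 \right)}\right) = 13 - \left(\frac{51}{47} - 26\right) = 13 - - \frac{1171}{47} = 13 + \frac{1171}{47} = \frac{1782}{47}$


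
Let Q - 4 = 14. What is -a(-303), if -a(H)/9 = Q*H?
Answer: -49086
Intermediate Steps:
Q = 18 (Q = 4 + 14 = 18)
a(H) = -162*H
-a(-303) = -(-162)*(-303) = -1*49086 = -49086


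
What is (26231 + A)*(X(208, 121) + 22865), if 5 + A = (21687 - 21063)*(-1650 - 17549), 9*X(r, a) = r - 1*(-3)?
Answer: -820821961400/3 ≈ -2.7361e+11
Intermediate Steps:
X(r, a) = ⅓ + r/9 (X(r, a) = (r - 1*(-3))/9 = (r + 3)/9 = (3 + r)/9 = ⅓ + r/9)
A = -11980181 (A = -5 + (21687 - 21063)*(-1650 - 17549) = -5 + 624*(-19199) = -5 - 11980176 = -11980181)
(26231 + A)*(X(208, 121) + 22865) = (26231 - 11980181)*((⅓ + (⅑)*208) + 22865) = -11953950*((⅓ + 208/9) + 22865) = -11953950*(211/9 + 22865) = -11953950*205996/9 = -820821961400/3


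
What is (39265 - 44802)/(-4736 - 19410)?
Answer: 5537/24146 ≈ 0.22931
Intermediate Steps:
(39265 - 44802)/(-4736 - 19410) = -5537/(-24146) = -5537*(-1/24146) = 5537/24146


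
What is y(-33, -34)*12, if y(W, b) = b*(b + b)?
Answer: 27744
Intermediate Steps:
y(W, b) = 2*b² (y(W, b) = b*(2*b) = 2*b²)
y(-33, -34)*12 = (2*(-34)²)*12 = (2*1156)*12 = 2312*12 = 27744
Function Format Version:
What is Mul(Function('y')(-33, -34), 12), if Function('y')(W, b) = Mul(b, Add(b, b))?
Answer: 27744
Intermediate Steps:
Function('y')(W, b) = Mul(2, Pow(b, 2)) (Function('y')(W, b) = Mul(b, Mul(2, b)) = Mul(2, Pow(b, 2)))
Mul(Function('y')(-33, -34), 12) = Mul(Mul(2, Pow(-34, 2)), 12) = Mul(Mul(2, 1156), 12) = Mul(2312, 12) = 27744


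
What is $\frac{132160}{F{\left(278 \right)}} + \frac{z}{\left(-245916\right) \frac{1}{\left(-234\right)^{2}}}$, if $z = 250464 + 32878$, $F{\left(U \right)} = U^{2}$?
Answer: $- \frac{925157104798}{14664639} \approx -63088.0$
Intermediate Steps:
$z = 283342$
$\frac{132160}{F{\left(278 \right)}} + \frac{z}{\left(-245916\right) \frac{1}{\left(-234\right)^{2}}} = \frac{132160}{278^{2}} + \frac{283342}{\left(-245916\right) \frac{1}{\left(-234\right)^{2}}} = \frac{132160}{77284} + \frac{283342}{\left(-245916\right) \frac{1}{54756}} = 132160 \cdot \frac{1}{77284} + \frac{283342}{\left(-245916\right) \frac{1}{54756}} = \frac{33040}{19321} + \frac{283342}{- \frac{759}{169}} = \frac{33040}{19321} + 283342 \left(- \frac{169}{759}\right) = \frac{33040}{19321} - \frac{47884798}{759} = - \frac{925157104798}{14664639}$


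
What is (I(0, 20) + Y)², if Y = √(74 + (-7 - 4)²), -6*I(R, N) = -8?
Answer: 1771/9 + 8*√195/3 ≈ 234.02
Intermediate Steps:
I(R, N) = 4/3 (I(R, N) = -⅙*(-8) = 4/3)
Y = √195 (Y = √(74 + (-11)²) = √(74 + 121) = √195 ≈ 13.964)
(I(0, 20) + Y)² = (4/3 + √195)²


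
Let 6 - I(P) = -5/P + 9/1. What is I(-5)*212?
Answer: -848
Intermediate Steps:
I(P) = -3 + 5/P (I(P) = 6 - (-5/P + 9/1) = 6 - (-5/P + 9*1) = 6 - (-5/P + 9) = 6 - (9 - 5/P) = 6 + (-9 + 5/P) = -3 + 5/P)
I(-5)*212 = (-3 + 5/(-5))*212 = (-3 + 5*(-1/5))*212 = (-3 - 1)*212 = -4*212 = -848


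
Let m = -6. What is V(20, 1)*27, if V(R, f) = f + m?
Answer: -135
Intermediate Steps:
V(R, f) = -6 + f (V(R, f) = f - 6 = -6 + f)
V(20, 1)*27 = (-6 + 1)*27 = -5*27 = -135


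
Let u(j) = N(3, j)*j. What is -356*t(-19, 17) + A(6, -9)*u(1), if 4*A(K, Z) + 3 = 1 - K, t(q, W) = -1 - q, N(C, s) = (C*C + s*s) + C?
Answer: -6434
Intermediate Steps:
N(C, s) = C + C**2 + s**2 (N(C, s) = (C**2 + s**2) + C = C + C**2 + s**2)
u(j) = j*(12 + j**2) (u(j) = (3 + 3**2 + j**2)*j = (3 + 9 + j**2)*j = (12 + j**2)*j = j*(12 + j**2))
A(K, Z) = -1/2 - K/4 (A(K, Z) = -3/4 + (1 - K)/4 = -3/4 + (1/4 - K/4) = -1/2 - K/4)
-356*t(-19, 17) + A(6, -9)*u(1) = -356*(-1 - 1*(-19)) + (-1/2 - 1/4*6)*(1*(12 + 1**2)) = -356*(-1 + 19) + (-1/2 - 3/2)*(1*(12 + 1)) = -356*18 - 2*13 = -6408 - 2*13 = -6408 - 26 = -6434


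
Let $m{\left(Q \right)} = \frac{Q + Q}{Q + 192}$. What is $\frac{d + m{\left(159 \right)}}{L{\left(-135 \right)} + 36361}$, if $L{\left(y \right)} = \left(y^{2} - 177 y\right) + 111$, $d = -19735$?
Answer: $- \frac{2308889}{9195264} \approx -0.2511$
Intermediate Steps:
$L{\left(y \right)} = 111 + y^{2} - 177 y$
$m{\left(Q \right)} = \frac{2 Q}{192 + Q}$
$\frac{d + m{\left(159 \right)}}{L{\left(-135 \right)} + 36361} = \frac{-19735 + 2 \cdot 159 \frac{1}{192 + 159}}{\left(111 + \left(-135\right)^{2} - -23895\right) + 36361} = \frac{-19735 + 2 \cdot 159 \cdot \frac{1}{351}}{\left(111 + 18225 + 23895\right) + 36361} = \frac{-19735 + 2 \cdot 159 \cdot \frac{1}{351}}{42231 + 36361} = \frac{-19735 + \frac{106}{117}}{78592} = \left(- \frac{2308889}{117}\right) \frac{1}{78592} = - \frac{2308889}{9195264}$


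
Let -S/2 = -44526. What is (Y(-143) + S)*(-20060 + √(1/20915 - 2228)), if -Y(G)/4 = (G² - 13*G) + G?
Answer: -7863520 + 392*I*√974610116385/20915 ≈ -7.8635e+6 + 18503.0*I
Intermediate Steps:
Y(G) = -4*G² + 48*G (Y(G) = -4*((G² - 13*G) + G) = -4*(G² - 12*G) = -4*G² + 48*G)
S = 89052 (S = -2*(-44526) = 89052)
(Y(-143) + S)*(-20060 + √(1/20915 - 2228)) = (4*(-143)*(12 - 1*(-143)) + 89052)*(-20060 + √(1/20915 - 2228)) = (4*(-143)*(12 + 143) + 89052)*(-20060 + √(1/20915 - 2228)) = (4*(-143)*155 + 89052)*(-20060 + √(-46598619/20915)) = (-88660 + 89052)*(-20060 + I*√974610116385/20915) = 392*(-20060 + I*√974610116385/20915) = -7863520 + 392*I*√974610116385/20915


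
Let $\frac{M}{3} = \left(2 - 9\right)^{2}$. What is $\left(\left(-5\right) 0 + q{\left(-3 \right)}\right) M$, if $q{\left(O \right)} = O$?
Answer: $-441$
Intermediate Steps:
$M = 147$ ($M = 3 \left(2 - 9\right)^{2} = 3 \left(-7\right)^{2} = 3 \cdot 49 = 147$)
$\left(\left(-5\right) 0 + q{\left(-3 \right)}\right) M = \left(\left(-5\right) 0 - 3\right) 147 = \left(0 - 3\right) 147 = \left(-3\right) 147 = -441$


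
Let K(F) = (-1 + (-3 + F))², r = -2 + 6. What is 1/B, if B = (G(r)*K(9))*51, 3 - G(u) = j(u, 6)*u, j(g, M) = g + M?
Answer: -1/47175 ≈ -2.1198e-5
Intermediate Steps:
r = 4
j(g, M) = M + g
G(u) = 3 - u*(6 + u) (G(u) = 3 - (6 + u)*u = 3 - u*(6 + u))
K(F) = (-4 + F)²
B = -47175 (B = ((3 - 1*4*(6 + 4))*(-4 + 9)²)*51 = ((3 - 1*4*10)*5²)*51 = ((3 - 40)*25)*51 = -37*25*51 = -925*51 = -47175)
1/B = 1/(-47175) = -1/47175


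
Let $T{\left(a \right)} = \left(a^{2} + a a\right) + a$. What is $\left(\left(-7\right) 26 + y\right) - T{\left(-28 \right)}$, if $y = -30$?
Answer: $-1752$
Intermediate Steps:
$T{\left(a \right)} = a + 2 a^{2}$ ($T{\left(a \right)} = \left(a^{2} + a^{2}\right) + a = 2 a^{2} + a = a + 2 a^{2}$)
$\left(\left(-7\right) 26 + y\right) - T{\left(-28 \right)} = \left(\left(-7\right) 26 - 30\right) - - 28 \left(1 + 2 \left(-28\right)\right) = \left(-182 - 30\right) - - 28 \left(1 - 56\right) = -212 - \left(-28\right) \left(-55\right) = -212 - 1540 = -1752$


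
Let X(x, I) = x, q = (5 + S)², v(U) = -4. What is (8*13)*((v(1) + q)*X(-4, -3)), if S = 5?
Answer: -39936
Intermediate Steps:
q = 100 (q = (5 + 5)² = 10² = 100)
(8*13)*((v(1) + q)*X(-4, -3)) = (8*13)*((-4 + 100)*(-4)) = 104*(96*(-4)) = 104*(-384) = -39936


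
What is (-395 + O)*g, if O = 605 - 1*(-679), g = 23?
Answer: 20447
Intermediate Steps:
O = 1284 (O = 605 + 679 = 1284)
(-395 + O)*g = (-395 + 1284)*23 = 889*23 = 20447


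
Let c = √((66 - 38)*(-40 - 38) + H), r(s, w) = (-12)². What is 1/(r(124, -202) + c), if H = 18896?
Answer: 18/503 - √4178/2012 ≈ 0.0036593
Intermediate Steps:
r(s, w) = 144
c = 2*√4178 (c = √((66 - 38)*(-40 - 38) + 18896) = √(28*(-78) + 18896) = √(-2184 + 18896) = √16712 = 2*√4178 ≈ 129.27)
1/(r(124, -202) + c) = 1/(144 + 2*√4178)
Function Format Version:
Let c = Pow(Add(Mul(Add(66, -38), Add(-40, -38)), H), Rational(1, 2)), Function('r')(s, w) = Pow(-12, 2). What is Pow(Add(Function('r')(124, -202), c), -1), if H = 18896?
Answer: Add(Rational(18, 503), Mul(Rational(-1, 2012), Pow(4178, Rational(1, 2)))) ≈ 0.0036593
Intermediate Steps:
Function('r')(s, w) = 144
c = Mul(2, Pow(4178, Rational(1, 2))) (c = Pow(Add(Mul(Add(66, -38), Add(-40, -38)), 18896), Rational(1, 2)) = Pow(Add(Mul(28, -78), 18896), Rational(1, 2)) = Pow(Add(-2184, 18896), Rational(1, 2)) = Pow(16712, Rational(1, 2)) = Mul(2, Pow(4178, Rational(1, 2))) ≈ 129.27)
Pow(Add(Function('r')(124, -202), c), -1) = Pow(Add(144, Mul(2, Pow(4178, Rational(1, 2)))), -1)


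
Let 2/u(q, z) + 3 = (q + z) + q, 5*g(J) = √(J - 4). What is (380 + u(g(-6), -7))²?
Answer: 5*(288648*√10 + 3548441*I)/(10*√10 + 123*I) ≈ 1.4425e+5 - 18.914*I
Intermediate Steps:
g(J) = √(-4 + J)/5 (g(J) = √(J - 4)/5 = √(-4 + J)/5)
u(q, z) = 2/(-3 + z + 2*q) (u(q, z) = 2/(-3 + ((q + z) + q)) = 2/(-3 + (z + 2*q)) = 2/(-3 + z + 2*q))
(380 + u(g(-6), -7))² = (380 + 2/(-3 - 7 + 2*(√(-4 - 6)/5)))² = (380 + 2/(-3 - 7 + 2*(√(-10)/5)))² = (380 + 2/(-3 - 7 + 2*((I*√10)/5)))² = (380 + 2/(-3 - 7 + 2*(I*√10/5)))² = (380 + 2/(-3 - 7 + 2*I*√10/5))² = (380 + 2/(-10 + 2*I*√10/5))²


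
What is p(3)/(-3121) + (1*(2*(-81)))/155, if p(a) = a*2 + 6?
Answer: -507462/483755 ≈ -1.0490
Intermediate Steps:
p(a) = 6 + 2*a (p(a) = 2*a + 6 = 6 + 2*a)
p(3)/(-3121) + (1*(2*(-81)))/155 = (6 + 2*3)/(-3121) + (1*(2*(-81)))/155 = (6 + 6)*(-1/3121) + (1*(-162))*(1/155) = 12*(-1/3121) - 162*1/155 = -12/3121 - 162/155 = -507462/483755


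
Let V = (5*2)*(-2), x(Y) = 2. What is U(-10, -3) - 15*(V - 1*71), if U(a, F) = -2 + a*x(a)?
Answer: 1343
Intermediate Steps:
V = -20 (V = 10*(-2) = -20)
U(a, F) = -2 + 2*a (U(a, F) = -2 + a*2 = -2 + 2*a)
U(-10, -3) - 15*(V - 1*71) = (-2 + 2*(-10)) - 15*(-20 - 1*71) = (-2 - 20) - 15*(-20 - 71) = -22 - 15*(-91) = -22 + 1365 = 1343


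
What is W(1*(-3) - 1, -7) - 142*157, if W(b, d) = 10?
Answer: -22284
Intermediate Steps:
W(1*(-3) - 1, -7) - 142*157 = 10 - 142*157 = 10 - 22294 = -22284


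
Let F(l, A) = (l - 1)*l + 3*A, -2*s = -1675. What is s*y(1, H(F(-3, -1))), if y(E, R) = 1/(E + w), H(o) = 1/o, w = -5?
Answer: -1675/8 ≈ -209.38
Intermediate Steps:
s = 1675/2 (s = -1/2*(-1675) = 1675/2 ≈ 837.50)
F(l, A) = 3*A + l*(-1 + l) (F(l, A) = (-1 + l)*l + 3*A = l*(-1 + l) + 3*A = 3*A + l*(-1 + l))
H(o) = 1/o
y(E, R) = 1/(-5 + E) (y(E, R) = 1/(E - 5) = 1/(-5 + E))
s*y(1, H(F(-3, -1))) = 1675/(2*(-5 + 1)) = (1675/2)/(-4) = (1675/2)*(-1/4) = -1675/8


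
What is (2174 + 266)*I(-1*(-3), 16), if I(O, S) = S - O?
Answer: 31720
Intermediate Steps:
(2174 + 266)*I(-1*(-3), 16) = (2174 + 266)*(16 - (-1)*(-3)) = 2440*(16 - 1*3) = 2440*(16 - 3) = 2440*13 = 31720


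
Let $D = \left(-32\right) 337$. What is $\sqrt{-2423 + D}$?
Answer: $i \sqrt{13207} \approx 114.92 i$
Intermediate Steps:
$D = -10784$
$\sqrt{-2423 + D} = \sqrt{-2423 - 10784} = \sqrt{-13207} = i \sqrt{13207}$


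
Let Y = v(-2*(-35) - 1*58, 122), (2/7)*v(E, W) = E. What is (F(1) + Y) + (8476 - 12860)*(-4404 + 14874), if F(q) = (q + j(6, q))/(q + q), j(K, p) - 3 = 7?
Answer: -91800865/2 ≈ -4.5900e+7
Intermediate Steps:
j(K, p) = 10 (j(K, p) = 3 + 7 = 10)
v(E, W) = 7*E/2
Y = 42 (Y = 7*(-2*(-35) - 1*58)/2 = 7*(70 - 58)/2 = (7/2)*12 = 42)
F(q) = (10 + q)/(2*q) (F(q) = (q + 10)/(q + q) = (10 + q)/((2*q)) = (10 + q)*(1/(2*q)) = (10 + q)/(2*q))
(F(1) + Y) + (8476 - 12860)*(-4404 + 14874) = ((½)*(10 + 1)/1 + 42) + (8476 - 12860)*(-4404 + 14874) = ((½)*1*11 + 42) - 4384*10470 = (11/2 + 42) - 45900480 = 95/2 - 45900480 = -91800865/2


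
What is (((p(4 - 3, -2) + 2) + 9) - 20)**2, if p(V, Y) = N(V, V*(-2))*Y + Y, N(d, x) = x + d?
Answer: 81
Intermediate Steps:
N(d, x) = d + x
p(V, Y) = Y - V*Y (p(V, Y) = (V + V*(-2))*Y + Y = (V - 2*V)*Y + Y = (-V)*Y + Y = -V*Y + Y = Y - V*Y)
(((p(4 - 3, -2) + 2) + 9) - 20)**2 = (((-2*(1 - (4 - 3)) + 2) + 9) - 20)**2 = (((-2*(1 - 1*1) + 2) + 9) - 20)**2 = (((-2*(1 - 1) + 2) + 9) - 20)**2 = (((-2*0 + 2) + 9) - 20)**2 = (((0 + 2) + 9) - 20)**2 = ((2 + 9) - 20)**2 = (11 - 20)**2 = (-9)**2 = 81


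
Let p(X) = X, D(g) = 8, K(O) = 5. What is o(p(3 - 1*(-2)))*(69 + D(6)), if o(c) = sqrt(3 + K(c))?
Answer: 154*sqrt(2) ≈ 217.79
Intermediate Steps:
o(c) = 2*sqrt(2) (o(c) = sqrt(3 + 5) = sqrt(8) = 2*sqrt(2))
o(p(3 - 1*(-2)))*(69 + D(6)) = (2*sqrt(2))*(69 + 8) = (2*sqrt(2))*77 = 154*sqrt(2)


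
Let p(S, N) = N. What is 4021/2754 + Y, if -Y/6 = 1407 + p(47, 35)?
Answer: -23823587/2754 ≈ -8650.5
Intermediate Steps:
Y = -8652 (Y = -6*(1407 + 35) = -6*1442 = -8652)
4021/2754 + Y = 4021/2754 - 8652 = -23823587/2754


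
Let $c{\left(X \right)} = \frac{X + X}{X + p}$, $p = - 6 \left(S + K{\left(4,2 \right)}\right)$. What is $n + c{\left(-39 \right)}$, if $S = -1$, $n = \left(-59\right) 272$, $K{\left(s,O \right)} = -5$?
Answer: $-16022$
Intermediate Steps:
$n = -16048$
$p = 36$ ($p = - 6 \left(-1 - 5\right) = \left(-6\right) \left(-6\right) = 36$)
$c{\left(X \right)} = \frac{2 X}{36 + X}$ ($c{\left(X \right)} = \frac{X + X}{X + 36} = \frac{2 X}{36 + X}$)
$n + c{\left(-39 \right)} = -16048 + 2 \left(-39\right) \frac{1}{36 - 39} = -16048 + 2 \left(-39\right) \frac{1}{-3} = -16048 + 2 \left(-39\right) \left(- \frac{1}{3}\right) = -16048 + 26 = -16022$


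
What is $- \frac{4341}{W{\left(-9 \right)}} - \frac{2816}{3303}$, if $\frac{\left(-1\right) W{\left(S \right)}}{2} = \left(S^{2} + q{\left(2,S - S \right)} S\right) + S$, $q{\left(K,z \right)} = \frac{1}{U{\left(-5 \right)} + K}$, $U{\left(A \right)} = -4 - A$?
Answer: $\frac{4649905}{151938} \approx 30.604$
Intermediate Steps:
$q{\left(K,z \right)} = \frac{1}{1 + K}$ ($q{\left(K,z \right)} = \frac{1}{\left(-4 - -5\right) + K} = \frac{1}{\left(-4 + 5\right) + K} = \frac{1}{1 + K}$)
$W{\left(S \right)} = - 2 S^{2} - \frac{8 S}{3}$ ($W{\left(S \right)} = - 2 \left(\left(S^{2} + \frac{S}{1 + 2}\right) + S\right) = - 2 \left(\left(S^{2} + \frac{S}{3}\right) + S\right) = - 2 \left(S^{2} + \frac{4 S}{3}\right) = - 2 S^{2} - \frac{8 S}{3}$)
$- \frac{4341}{W{\left(-9 \right)}} - \frac{2816}{3303} = - \frac{4341}{\left(- \frac{2}{3}\right) \left(-9\right) \left(4 + 3 \left(-9\right)\right)} - \frac{2816}{3303} = - \frac{4341}{\left(- \frac{2}{3}\right) \left(-9\right) \left(4 - 27\right)} - \frac{2816}{3303} = - \frac{4341}{\left(- \frac{2}{3}\right) \left(-9\right) \left(-23\right)} - \frac{2816}{3303} = - \frac{4341}{-138} - \frac{2816}{3303} = \left(-4341\right) \left(- \frac{1}{138}\right) - \frac{2816}{3303} = \frac{1447}{46} - \frac{2816}{3303} = \frac{4649905}{151938}$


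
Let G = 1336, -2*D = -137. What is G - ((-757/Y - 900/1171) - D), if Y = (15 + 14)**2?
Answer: 2769620793/1969622 ≈ 1406.2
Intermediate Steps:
D = 137/2 (D = -1/2*(-137) = 137/2 ≈ 68.500)
Y = 841 (Y = 29**2 = 841)
G - ((-757/Y - 900/1171) - D) = 1336 - ((-757/841 - 900/1171) - 1*137/2) = 1336 - ((-757*1/841 - 900*1/1171) - 137/2) = 1336 - ((-757/841 - 900/1171) - 137/2) = 1336 - (-1643347/984811 - 137/2) = 1336 - 1*(-138205801/1969622) = 1336 + 138205801/1969622 = 2769620793/1969622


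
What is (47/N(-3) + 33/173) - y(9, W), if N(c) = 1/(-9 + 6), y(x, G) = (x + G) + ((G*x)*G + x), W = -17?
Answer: -474506/173 ≈ -2742.8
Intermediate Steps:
y(x, G) = G + 2*x + x*G² (y(x, G) = (G + x) + (x*G² + x) = (G + x) + (x + x*G²) = G + 2*x + x*G²)
N(c) = -⅓ (N(c) = 1/(-3) = -⅓)
(47/N(-3) + 33/173) - y(9, W) = (47/(-⅓) + 33/173) - (-17 + 2*9 + 9*(-17)²) = (47*(-3) + 33*(1/173)) - (-17 + 18 + 9*289) = (-141 + 33/173) - (-17 + 18 + 2601) = -24360/173 - 1*2602 = -24360/173 - 2602 = -474506/173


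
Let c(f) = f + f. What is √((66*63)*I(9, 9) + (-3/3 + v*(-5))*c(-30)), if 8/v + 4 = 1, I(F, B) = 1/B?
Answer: I*√278 ≈ 16.673*I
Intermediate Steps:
v = -8/3 (v = 8/(-4 + 1) = 8/(-3) = 8*(-⅓) = -8/3 ≈ -2.6667)
c(f) = 2*f
√((66*63)*I(9, 9) + (-3/3 + v*(-5))*c(-30)) = √((66*63)/9 + (-3/3 - 8/3*(-5))*(2*(-30))) = √(4158*(⅑) + (-3*⅓ + 40/3)*(-60)) = √(462 + (-1 + 40/3)*(-60)) = √(462 + (37/3)*(-60)) = √(462 - 740) = √(-278) = I*√278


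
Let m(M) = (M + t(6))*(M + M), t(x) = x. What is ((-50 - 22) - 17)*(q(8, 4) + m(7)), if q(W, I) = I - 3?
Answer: -16287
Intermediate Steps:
q(W, I) = -3 + I
m(M) = 2*M*(6 + M) (m(M) = (M + 6)*(M + M) = (6 + M)*(2*M) = 2*M*(6 + M))
((-50 - 22) - 17)*(q(8, 4) + m(7)) = ((-50 - 22) - 17)*((-3 + 4) + 2*7*(6 + 7)) = (-72 - 17)*(1 + 2*7*13) = -89*(1 + 182) = -89*183 = -16287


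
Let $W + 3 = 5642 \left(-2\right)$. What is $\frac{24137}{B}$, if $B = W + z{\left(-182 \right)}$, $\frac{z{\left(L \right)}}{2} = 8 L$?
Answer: $- \frac{24137}{14199} \approx -1.6999$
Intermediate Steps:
$z{\left(L \right)} = 16 L$ ($z{\left(L \right)} = 2 \cdot 8 L = 16 L$)
$W = -11287$ ($W = -3 + 5642 \left(-2\right) = -3 - 11284 = -11287$)
$B = -14199$ ($B = -11287 + 16 \left(-182\right) = -11287 - 2912 = -14199$)
$\frac{24137}{B} = \frac{24137}{-14199} = 24137 \left(- \frac{1}{14199}\right) = - \frac{24137}{14199}$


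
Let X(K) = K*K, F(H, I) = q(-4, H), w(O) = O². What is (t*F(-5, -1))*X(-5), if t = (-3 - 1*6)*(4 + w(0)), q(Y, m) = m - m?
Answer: 0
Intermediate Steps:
q(Y, m) = 0
F(H, I) = 0
X(K) = K²
t = -36 (t = (-3 - 1*6)*(4 + 0²) = (-3 - 6)*(4 + 0) = -9*4 = -36)
(t*F(-5, -1))*X(-5) = -36*0*(-5)² = 0*25 = 0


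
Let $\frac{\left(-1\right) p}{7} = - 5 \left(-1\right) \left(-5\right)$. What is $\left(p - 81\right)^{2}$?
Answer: $8836$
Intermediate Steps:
$p = 175$ ($p = - 7 - 5 \left(-1\right) \left(-5\right) = - 7 \left(-1\right) \left(-5\right) \left(-5\right) = - 7 \cdot 5 \left(-5\right) = \left(-7\right) \left(-25\right) = 175$)
$\left(p - 81\right)^{2} = \left(175 - 81\right)^{2} = 94^{2} = 8836$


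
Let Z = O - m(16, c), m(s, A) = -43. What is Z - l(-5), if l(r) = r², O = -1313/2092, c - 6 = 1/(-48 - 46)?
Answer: 36343/2092 ≈ 17.372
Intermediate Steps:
c = 563/94 (c = 6 + 1/(-48 - 46) = 6 + 1/(-94) = 6 - 1/94 = 563/94 ≈ 5.9894)
O = -1313/2092 (O = -1313*1/2092 = -1313/2092 ≈ -0.62763)
Z = 88643/2092 (Z = -1313/2092 - 1*(-43) = -1313/2092 + 43 = 88643/2092 ≈ 42.372)
Z - l(-5) = 88643/2092 - 1*(-5)² = 88643/2092 - 1*25 = 88643/2092 - 25 = 36343/2092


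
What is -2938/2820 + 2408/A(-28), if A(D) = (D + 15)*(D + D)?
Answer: 41533/18330 ≈ 2.2658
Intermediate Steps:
A(D) = 2*D*(15 + D) (A(D) = (15 + D)*(2*D) = 2*D*(15 + D))
-2938/2820 + 2408/A(-28) = -2938/2820 + 2408/((2*(-28)*(15 - 28))) = -2938*1/2820 + 2408/((2*(-28)*(-13))) = -1469/1410 + 2408/728 = -1469/1410 + 2408*(1/728) = -1469/1410 + 43/13 = 41533/18330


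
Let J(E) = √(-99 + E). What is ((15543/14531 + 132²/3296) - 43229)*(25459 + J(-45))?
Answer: -299448890565013/272126 - 70572031242*I/136063 ≈ -1.1004e+9 - 5.1867e+5*I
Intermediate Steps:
((15543/14531 + 132²/3296) - 43229)*(25459 + J(-45)) = ((15543/14531 + 132²/3296) - 43229)*(25459 + √(-99 - 45)) = ((15543*(1/14531) + 17424*(1/3296)) - 43229)*(25459 + √(-144)) = ((1413/1321 + 1089/206) - 43229)*(25459 + 12*I) = (1729647/272126 - 43229)*(25459 + 12*I) = -11762005207*(25459 + 12*I)/272126 = -299448890565013/272126 - 70572031242*I/136063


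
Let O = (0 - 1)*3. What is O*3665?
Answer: -10995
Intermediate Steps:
O = -3 (O = -1*3 = -3)
O*3665 = -3*3665 = -10995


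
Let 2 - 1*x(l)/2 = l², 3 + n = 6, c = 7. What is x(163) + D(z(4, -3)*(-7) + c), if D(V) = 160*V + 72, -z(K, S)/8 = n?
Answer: -25062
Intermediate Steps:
n = 3 (n = -3 + 6 = 3)
x(l) = 4 - 2*l²
z(K, S) = -24 (z(K, S) = -8*3 = -24)
D(V) = 72 + 160*V
x(163) + D(z(4, -3)*(-7) + c) = (4 - 2*163²) + (72 + 160*(-24*(-7) + 7)) = (4 - 2*26569) + (72 + 160*(168 + 7)) = (4 - 53138) + (72 + 160*175) = -53134 + (72 + 28000) = -53134 + 28072 = -25062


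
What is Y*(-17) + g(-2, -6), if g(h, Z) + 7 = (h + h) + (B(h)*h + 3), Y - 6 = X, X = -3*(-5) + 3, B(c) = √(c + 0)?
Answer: -416 - 2*I*√2 ≈ -416.0 - 2.8284*I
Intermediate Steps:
B(c) = √c
X = 18 (X = 15 + 3 = 18)
Y = 24 (Y = 6 + 18 = 24)
g(h, Z) = -4 + h^(3/2) + 2*h (g(h, Z) = -7 + ((h + h) + (√h*h + 3)) = -7 + (2*h + (h^(3/2) + 3)) = -7 + (2*h + (3 + h^(3/2))) = -7 + (3 + h^(3/2) + 2*h) = -4 + h^(3/2) + 2*h)
Y*(-17) + g(-2, -6) = 24*(-17) + (-4 + (-2)^(3/2) + 2*(-2)) = -408 + (-4 - 2*I*√2 - 4) = -408 + (-8 - 2*I*√2) = -416 - 2*I*√2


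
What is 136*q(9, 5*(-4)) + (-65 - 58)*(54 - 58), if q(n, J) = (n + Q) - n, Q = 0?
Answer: 492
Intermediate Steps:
q(n, J) = 0 (q(n, J) = (n + 0) - n = n - n = 0)
136*q(9, 5*(-4)) + (-65 - 58)*(54 - 58) = 136*0 + (-65 - 58)*(54 - 58) = 0 - 123*(-4) = 0 + 492 = 492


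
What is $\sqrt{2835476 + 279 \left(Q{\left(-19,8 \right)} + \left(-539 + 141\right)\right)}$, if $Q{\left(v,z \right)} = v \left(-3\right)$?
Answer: $\sqrt{2740337} \approx 1655.4$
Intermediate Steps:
$Q{\left(v,z \right)} = - 3 v$
$\sqrt{2835476 + 279 \left(Q{\left(-19,8 \right)} + \left(-539 + 141\right)\right)} = \sqrt{2835476 + 279 \left(\left(-3\right) \left(-19\right) + \left(-539 + 141\right)\right)} = \sqrt{2835476 + 279 \left(57 - 398\right)} = \sqrt{2835476 + 279 \left(-341\right)} = \sqrt{2835476 - 95139} = \sqrt{2740337}$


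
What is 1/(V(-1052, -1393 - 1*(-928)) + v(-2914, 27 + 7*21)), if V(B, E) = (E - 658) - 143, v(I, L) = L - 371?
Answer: -1/1463 ≈ -0.00068353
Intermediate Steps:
v(I, L) = -371 + L
V(B, E) = -801 + E (V(B, E) = (-658 + E) - 143 = -801 + E)
1/(V(-1052, -1393 - 1*(-928)) + v(-2914, 27 + 7*21)) = 1/((-801 + (-1393 - 1*(-928))) + (-371 + (27 + 7*21))) = 1/((-801 + (-1393 + 928)) + (-371 + (27 + 147))) = 1/((-801 - 465) + (-371 + 174)) = 1/(-1266 - 197) = 1/(-1463) = -1/1463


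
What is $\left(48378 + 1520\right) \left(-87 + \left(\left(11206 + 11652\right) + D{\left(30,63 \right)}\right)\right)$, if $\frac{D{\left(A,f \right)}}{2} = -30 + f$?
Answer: $1139520626$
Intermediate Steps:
$D{\left(A,f \right)} = -60 + 2 f$ ($D{\left(A,f \right)} = 2 \left(-30 + f\right) = -60 + 2 f$)
$\left(48378 + 1520\right) \left(-87 + \left(\left(11206 + 11652\right) + D{\left(30,63 \right)}\right)\right) = \left(48378 + 1520\right) \left(-87 + \left(\left(11206 + 11652\right) + \left(-60 + 2 \cdot 63\right)\right)\right) = 49898 \left(-87 + \left(22858 + \left(-60 + 126\right)\right)\right) = 49898 \left(-87 + \left(22858 + 66\right)\right) = 49898 \left(-87 + 22924\right) = 49898 \cdot 22837 = 1139520626$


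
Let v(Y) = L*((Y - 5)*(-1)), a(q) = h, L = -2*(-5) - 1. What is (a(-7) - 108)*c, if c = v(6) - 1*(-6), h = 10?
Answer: 294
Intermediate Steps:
L = 9 (L = 10 - 1 = 9)
a(q) = 10
v(Y) = 45 - 9*Y (v(Y) = 9*((Y - 5)*(-1)) = 9*((-5 + Y)*(-1)) = 9*(5 - Y) = 45 - 9*Y)
c = -3 (c = (45 - 9*6) - 1*(-6) = (45 - 54) + 6 = -9 + 6 = -3)
(a(-7) - 108)*c = (10 - 108)*(-3) = -98*(-3) = 294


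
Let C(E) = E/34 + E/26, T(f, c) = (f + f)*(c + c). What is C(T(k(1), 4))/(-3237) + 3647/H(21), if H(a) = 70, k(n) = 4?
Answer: 124233939/2384590 ≈ 52.099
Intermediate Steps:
T(f, c) = 4*c*f (T(f, c) = (2*f)*(2*c) = 4*c*f)
C(E) = 15*E/221 (C(E) = E*(1/34) + E*(1/26) = E/34 + E/26 = 15*E/221)
C(T(k(1), 4))/(-3237) + 3647/H(21) = (15*(4*4*4)/221)/(-3237) + 3647/70 = ((15/221)*64)*(-1/3237) + 3647*(1/70) = (960/221)*(-1/3237) + 521/10 = -320/238459 + 521/10 = 124233939/2384590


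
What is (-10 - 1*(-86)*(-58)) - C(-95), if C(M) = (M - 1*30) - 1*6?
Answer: -4867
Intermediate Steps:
C(M) = -36 + M (C(M) = (M - 30) - 6 = (-30 + M) - 6 = -36 + M)
(-10 - 1*(-86)*(-58)) - C(-95) = (-10 - 1*(-86)*(-58)) - (-36 - 95) = (-10 + 86*(-58)) - 1*(-131) = (-10 - 4988) + 131 = -4998 + 131 = -4867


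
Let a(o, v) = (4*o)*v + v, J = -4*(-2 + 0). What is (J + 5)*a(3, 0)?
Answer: 0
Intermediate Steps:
J = 8 (J = -4*(-2) = 8)
a(o, v) = v + 4*o*v (a(o, v) = 4*o*v + v = v + 4*o*v)
(J + 5)*a(3, 0) = (8 + 5)*(0*(1 + 4*3)) = 13*(0*(1 + 12)) = 13*(0*13) = 13*0 = 0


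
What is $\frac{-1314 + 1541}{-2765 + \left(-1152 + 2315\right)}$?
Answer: $- \frac{227}{1602} \approx -0.1417$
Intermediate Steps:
$\frac{-1314 + 1541}{-2765 + \left(-1152 + 2315\right)} = \frac{227}{-2765 + 1163} = \frac{227}{-1602} = 227 \left(- \frac{1}{1602}\right) = - \frac{227}{1602}$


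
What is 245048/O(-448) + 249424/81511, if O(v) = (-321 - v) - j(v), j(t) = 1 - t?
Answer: -9946896500/13123271 ≈ -757.96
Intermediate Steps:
O(v) = -322 (O(v) = (-321 - v) - (1 - v) = (-321 - v) + (-1 + v) = -322)
245048/O(-448) + 249424/81511 = 245048/(-322) + 249424/81511 = 245048*(-1/322) + 249424*(1/81511) = -122524/161 + 249424/81511 = -9946896500/13123271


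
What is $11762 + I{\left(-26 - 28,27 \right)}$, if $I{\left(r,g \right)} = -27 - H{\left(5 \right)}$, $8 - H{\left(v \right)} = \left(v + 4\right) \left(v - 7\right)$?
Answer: $11709$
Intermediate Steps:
$H{\left(v \right)} = 8 - \left(-7 + v\right) \left(4 + v\right)$ ($H{\left(v \right)} = 8 - \left(v + 4\right) \left(v - 7\right) = 8 - \left(4 + v\right) \left(-7 + v\right) = 8 - \left(-7 + v\right) \left(4 + v\right)$)
$I{\left(r,g \right)} = -53$ ($I{\left(r,g \right)} = -27 - \left(36 - 5^{2} + 3 \cdot 5\right) = -27 - \left(36 - 25 + 15\right) = -27 - 26 = -53$)
$11762 + I{\left(-26 - 28,27 \right)} = 11762 - 53 = 11709$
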